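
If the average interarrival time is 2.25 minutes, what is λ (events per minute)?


λ = 1/(interarrival time) in consistent units.
1 minute = 1 min, so λ = 1/2.25 = 0.4444 per minute

Final: 0.4444 /min


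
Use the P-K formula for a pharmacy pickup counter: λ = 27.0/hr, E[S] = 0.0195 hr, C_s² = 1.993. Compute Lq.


ρ = λ·E[S] = 27.0·0.0195 = 0.5265
Lq = ρ²(1+C_s²)/(2(1−ρ)) = 0.2772·(1+1.993)/(2·0.4735)
= 0.2772·2.9930/0.9470 = 0.87610

Final: 0.87610


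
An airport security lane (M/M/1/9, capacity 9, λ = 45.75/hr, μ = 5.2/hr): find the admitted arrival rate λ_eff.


ρ = 8.7981; P_K = (1−ρ)ρ^9/(1−ρ^10) = 0.886339
λ_eff = λ(1 − P_K) = 45.75·(1 − 0.886339) = 45.75·0.113661 = 5.2000 /hr

Final: 5.2000 /hr


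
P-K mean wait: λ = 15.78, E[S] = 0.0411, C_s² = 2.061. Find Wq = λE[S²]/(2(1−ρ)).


ρ = λ·E[S] = 15.78·0.0411 = 0.6486
E[S²] = E[S]²(1+C_s²) = 0.0411²·(1+2.061) = 0.005171
Wq = λ·E[S²]/(2(1−ρ)) = 15.78·0.005171/(2·0.3514) = 0.11608 hr

Final: 0.11608 hr


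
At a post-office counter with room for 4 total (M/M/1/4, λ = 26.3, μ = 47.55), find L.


ρ = 26.3/47.55 = 0.5531
L = ρ[1 − (K+1)ρ^K + Kρ^(K+1)] / [(1−ρ)(1−ρ^(K+1))]
Numerator: 0.5531·(1 − 5·0.093588 + 4·0.051764) = 0.408806
Denominator: (0.4469)·(0.948236) = 0.423765
L = 0.408806/0.423765 = 0.9647

Final: 0.9647


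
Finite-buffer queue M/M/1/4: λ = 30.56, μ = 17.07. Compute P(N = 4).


ρ = λ/μ = 30.56/17.07 = 1.7903
P_K = (1−ρ)ρ^K/(1−ρ^(K+1)) = (-0.7903·10.272575)/(1 − 18.390737)
= -8.118163/-17.390737 = 0.466810

Final: 0.466810


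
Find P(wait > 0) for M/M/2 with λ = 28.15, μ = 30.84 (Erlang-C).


a = λ/μ = 0.9128; ρ = a/2 = 0.4564
P₀ = 0.373261 (from M/M/c formula)
C(c,a) = [a^c/(c!(1−ρ))]·P₀ = [0.83316/(2·0.5436)]·0.373261
= 0.76632·0.373261 = 0.286036

Final: 0.286036


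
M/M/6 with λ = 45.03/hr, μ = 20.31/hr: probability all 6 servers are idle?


a = λ/μ = 45.03/20.31 = 2.2171; ρ = a/c = 0.3695
Σ_{k=0}^{5} a^k/k! (terms k=0..5) = 1.00000 + 2.21713 + 2.45784 + 1.81646 + 1.00683 + 0.44646 = 8.94472
Tail: a^6/(6!(1−ρ)) = 118.78241/(720·0.6305) = 0.26167
P₀ = 1/(8.94472 + 0.26167) = 1/9.20639 = 0.108620

Final: 0.108620


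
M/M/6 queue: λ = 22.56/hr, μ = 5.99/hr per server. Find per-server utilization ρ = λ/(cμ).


ρ = λ/(cμ) = 22.56/(6·5.99) = 22.56/35.94 = 0.6277

Final: 0.6277


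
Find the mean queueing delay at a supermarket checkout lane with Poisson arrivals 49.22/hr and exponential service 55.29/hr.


ρ = 49.22/55.29 = 0.8902
Wq = ρ/(μ−λ) = 0.8902/(55.29 − 49.22) = 0.8902/6.07 = 0.1467 hr

Final: 0.1467 hr


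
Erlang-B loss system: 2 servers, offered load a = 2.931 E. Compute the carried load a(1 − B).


B(2,2.931) = 0.522147 (Erlang-B)
Carried load = a(1 − B) = 2.931·(1 − 0.522147) = 2.931·0.477853 = 1.4006 E

Final: 1.4006 Erlangs


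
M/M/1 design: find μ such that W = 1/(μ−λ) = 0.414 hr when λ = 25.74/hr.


W = 1/(μ−λ) ⇒ μ − λ = 1/W = 1/0.414 = 2.4155
μ = λ + 1/W = 25.74 + 2.4155 = 28.1555 per hr

Final: 28.1555 /hr


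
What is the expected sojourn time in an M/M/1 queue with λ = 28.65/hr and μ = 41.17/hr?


W = 1/(μ−λ) = 1/(41.17 − 28.65) = 1/12.52 = 0.07987 hr

Final: 0.07987 hr


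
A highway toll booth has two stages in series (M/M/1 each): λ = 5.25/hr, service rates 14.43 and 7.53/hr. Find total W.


Each node sees arrival rate λ = 5.25/hr (tandem ⇒ throughput preserved).
W₁ = 1/(μ₁−λ) = 1/(14.43−5.25) = 0.10893 hr
W₂ = 1/(μ₂−λ) = 1/(7.53−5.25) = 0.43860 hr
W_total = W₁ + W₂ = 0.10893 + 0.43860 = 0.54753 hr

Final: 0.54753 hr


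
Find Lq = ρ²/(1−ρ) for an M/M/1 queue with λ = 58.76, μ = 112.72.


ρ = 58.76/112.72 = 0.5213
Lq = ρ²/(1−ρ) = 0.2717/0.4787 = 0.5677

Final: 0.5677


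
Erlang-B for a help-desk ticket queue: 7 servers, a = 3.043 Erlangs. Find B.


B(c,a) = (a^c/c!) / Σ_{k=0}^{c} a^k/k!
a^7/7! = 0.479384
Σ terms (k=0..7): 1.00000 + 3.04300 + 4.62992 + 4.69629 + 3.57270 + 2.17435 + 1.10276 + 0.47938 = 20.698396
B = 0.479384/20.698396 = 0.023160

Final: 0.023160


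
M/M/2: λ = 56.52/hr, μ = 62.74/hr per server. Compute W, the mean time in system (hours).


a = 0.9009; ρ = 0.4504; P₀ = 0.378901
Lq = P₀·a^c·ρ/(c!(1−ρ)²) = 0.22929
Wq = Lq/λ = 0.22929/56.52 = 0.004057 hr
W = Wq + 1/μ = 0.004057 + 0.01594 = 0.02000 hr

Final: 0.02000 hr


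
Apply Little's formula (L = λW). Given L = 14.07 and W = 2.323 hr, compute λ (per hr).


λ = L/W = 14.07/2.323 = 6.0568 /hr

Final: 6.0568 /hr


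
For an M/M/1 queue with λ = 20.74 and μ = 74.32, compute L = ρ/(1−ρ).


ρ = λ/μ = 20.74/74.32 = 0.2791
L = ρ/(1−ρ) = 0.2791/(1 − 0.2791) = 0.2791/0.7209 = 0.3871

Final: 0.3871


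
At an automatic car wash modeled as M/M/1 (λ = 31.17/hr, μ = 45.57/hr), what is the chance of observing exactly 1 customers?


ρ = 31.17/45.57 = 0.6840
P_n = (1−ρ)·ρ^n = (1 − 0.6840)·0.6840^1 = 0.3160·0.684003 = 0.216143

Final: 0.216143


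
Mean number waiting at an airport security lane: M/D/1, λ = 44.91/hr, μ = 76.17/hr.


ρ = 44.91/76.17 = 0.5896
M/D/1: Lq = ρ²/(2(1−ρ)) = 0.3476/(2·0.4104) = 0.42353

Final: 0.42353


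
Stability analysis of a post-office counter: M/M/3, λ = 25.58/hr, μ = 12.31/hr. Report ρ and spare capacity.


Total capacity cμ = 3·12.31 = 36.93/hr
ρ = λ/(cμ) = 25.58/36.93 = 0.6927
Stable ⇔ ρ < 1: YES
Spare capacity = cμ − λ = 36.93 − 25.58 = 11.35/hr

Final: ρ = 0.6927; stable; margin = 11.35/hr


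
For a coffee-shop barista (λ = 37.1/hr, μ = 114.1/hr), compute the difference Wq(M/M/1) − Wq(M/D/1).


ρ = 37.1/114.1 = 0.3252
Wq(M/M/1) = ρ/(μ−λ) = 0.3252/77.00 = 0.004223 hr
Wq(M/D/1) = ρ/(2(μ−λ)) = 0.002111 hr
Savings = 0.004223 − 0.002111 = 0.002111 hr

Final: 0.002111 hr


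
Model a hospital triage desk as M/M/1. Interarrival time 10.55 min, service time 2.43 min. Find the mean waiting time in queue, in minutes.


λ = 60/10.55 = 5.6872 /hr
μ = 60/2.43 = 24.6914 /hr
ρ = λ/μ = 5.6872/24.6914 = 0.2303
Wq = ρ/(μ−λ) = 0.2303/(24.6914−5.6872) = 0.01212 hr
In minutes: 0.01212·60 = 0.7272 min

Final: 0.7272 min


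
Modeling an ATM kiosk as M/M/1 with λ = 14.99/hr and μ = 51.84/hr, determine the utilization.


ρ = λ/μ = 14.99/51.84 = 0.2892

Final: 0.2892


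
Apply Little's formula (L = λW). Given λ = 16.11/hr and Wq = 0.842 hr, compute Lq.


Lq = λWq = 16.11·0.842 = 13.5646

Final: 13.5646


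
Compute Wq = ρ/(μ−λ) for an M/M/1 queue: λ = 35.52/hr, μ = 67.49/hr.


ρ = 35.52/67.49 = 0.5263
Wq = ρ/(μ−λ) = 0.5263/(67.49 − 35.52) = 0.5263/31.97 = 0.01646 hr

Final: 0.01646 hr


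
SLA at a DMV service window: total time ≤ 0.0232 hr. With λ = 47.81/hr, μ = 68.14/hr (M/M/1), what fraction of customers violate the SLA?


W ~ Exponential(μ−λ) for M/M/1.
μ − λ = 68.14 − 47.81 = 20.3300
P(W > t) = e^{−(μ−λ)t} = e^{−0.4717} = 0.623968

Final: 0.623968


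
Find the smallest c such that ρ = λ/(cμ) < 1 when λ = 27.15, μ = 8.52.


Stability requires cμ > λ ⇔ c > λ/μ.
λ/μ = 27.15/8.52 = 3.1866
Minimum integer c = ⌊3.1866⌋ + 1 = 4
Check: 4·8.52 = 34.08 > 27.15, while 3·8.52 = 25.56 ≤ 27.15

Final: 4 servers


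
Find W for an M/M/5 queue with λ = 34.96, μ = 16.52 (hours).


a = 2.1162; ρ = 0.4232; P₀ = 0.119276
Lq = P₀·a^c·ρ/(c!(1−ρ)²) = 0.05368
Wq = Lq/λ = 0.05368/34.96 = 0.001535 hr
W = Wq + 1/μ = 0.001535 + 0.06053 = 0.06207 hr

Final: 0.06207 hr


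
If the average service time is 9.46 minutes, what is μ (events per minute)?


μ = 1/(service time) in consistent units.
1 minute = 1 min, so μ = 1/9.46 = 0.1057 per minute

Final: 0.1057 /min


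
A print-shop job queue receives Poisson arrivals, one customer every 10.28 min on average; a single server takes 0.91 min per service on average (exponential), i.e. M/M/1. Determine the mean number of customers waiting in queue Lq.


λ = 60/10.28 = 5.8366 /hr
μ = 60/0.91 = 65.9341 /hr
ρ = λ/μ = 5.8366/65.9341 = 0.08852
Lq = ρ²/(1−ρ) = 0.007836/0.9115 = 0.008597

Final: 0.008597


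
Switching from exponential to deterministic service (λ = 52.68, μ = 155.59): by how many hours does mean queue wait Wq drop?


ρ = 52.68/155.59 = 0.3386
Wq(M/M/1) = ρ/(μ−λ) = 0.3386/102.91 = 0.003290 hr
Wq(M/D/1) = ρ/(2(μ−λ)) = 0.001645 hr
Savings = 0.003290 − 0.001645 = 0.001645 hr

Final: 0.001645 hr


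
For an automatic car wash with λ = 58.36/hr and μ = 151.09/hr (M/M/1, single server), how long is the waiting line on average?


ρ = 58.36/151.09 = 0.3863
Lq = ρ²/(1−ρ) = 0.1492/0.6137 = 0.2431

Final: 0.2431


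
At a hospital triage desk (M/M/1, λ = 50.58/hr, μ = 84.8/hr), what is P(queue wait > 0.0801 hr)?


ρ = 50.58/84.8 = 0.5965
P(Wq > t) = ρ·e^{−(μ−λ)t} = 0.5965·e^{−2.7410}
= 0.5965·0.064504 = 0.038474

Final: 0.038474


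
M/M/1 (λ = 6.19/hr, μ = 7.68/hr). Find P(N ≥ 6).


ρ = 6.19/7.68 = 0.8060
P(N ≥ n) = ρ^n = 0.8060^6 = 0.274143

Final: 0.274143


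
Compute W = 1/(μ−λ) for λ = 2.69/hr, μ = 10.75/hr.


W = 1/(μ−λ) = 1/(10.75 − 2.69) = 1/8.06 = 0.1241 hr

Final: 0.1241 hr


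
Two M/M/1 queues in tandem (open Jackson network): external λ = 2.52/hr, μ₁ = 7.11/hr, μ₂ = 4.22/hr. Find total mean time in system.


Each node sees arrival rate λ = 2.52/hr (tandem ⇒ throughput preserved).
W₁ = 1/(μ₁−λ) = 1/(7.11−2.52) = 0.21786 hr
W₂ = 1/(μ₂−λ) = 1/(4.22−2.52) = 0.58824 hr
W_total = W₁ + W₂ = 0.21786 + 0.58824 = 0.80610 hr

Final: 0.80610 hr


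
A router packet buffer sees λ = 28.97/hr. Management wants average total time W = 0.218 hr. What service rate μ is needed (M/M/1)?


W = 1/(μ−λ) ⇒ μ − λ = 1/W = 1/0.218 = 4.5872
μ = λ + 1/W = 28.97 + 4.5872 = 33.5572 per hr

Final: 33.5572 /hr


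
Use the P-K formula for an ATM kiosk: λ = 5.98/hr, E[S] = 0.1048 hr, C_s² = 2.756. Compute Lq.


ρ = λ·E[S] = 5.98·0.1048 = 0.6267
Lq = ρ²(1+C_s²)/(2(1−ρ)) = 0.3928·(1+2.756)/(2·0.3733)
= 0.3928·3.7560/0.7466 = 1.97591

Final: 1.97591


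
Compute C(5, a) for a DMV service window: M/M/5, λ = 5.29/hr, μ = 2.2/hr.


a = λ/μ = 2.4045; ρ = a/5 = 0.4809
P₀ = 0.088527 (from M/M/c formula)
C(c,a) = [a^c/(c!(1−ρ))]·P₀ = [80.38314/(120·0.5191)]·0.088527
= 1.29045·0.088527 = 0.114240

Final: 0.114240


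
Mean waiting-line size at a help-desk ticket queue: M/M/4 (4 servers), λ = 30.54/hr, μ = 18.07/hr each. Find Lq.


a = λ/μ = 1.6901; ρ = a/4 = 0.4225
P₀ = 0.181435
Lq = P₀·a^c·ρ / (c!·(1−ρ)²) = 0.181435·8.15912·0.4225/(24·0.33348)
= 0.07815

Final: 0.07815


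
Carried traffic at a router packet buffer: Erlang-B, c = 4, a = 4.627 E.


B(4,4.627) = 0.367696 (Erlang-B)
Carried load = a(1 − B) = 4.627·(1 − 0.367696) = 4.627·0.632304 = 2.9257 E

Final: 2.9257 Erlangs


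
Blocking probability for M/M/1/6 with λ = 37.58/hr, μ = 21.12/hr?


ρ = λ/μ = 37.58/21.12 = 1.7794
P_K = (1−ρ)ρ^K/(1−ρ^(K+1)) = (-0.7794·31.737826)/(1 − 56.472893)
= -24.735067/-55.472893 = 0.445895

Final: 0.445895


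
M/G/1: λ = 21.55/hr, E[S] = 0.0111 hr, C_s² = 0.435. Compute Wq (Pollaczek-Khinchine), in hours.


ρ = λ·E[S] = 21.55·0.0111 = 0.2392
E[S²] = E[S]²(1+C_s²) = 0.0111²·(1+0.435) = 0.0001768
Wq = λ·E[S²]/(2(1−ρ)) = 21.55·0.0001768/(2·0.7608) = 0.002504 hr

Final: 0.002504 hr


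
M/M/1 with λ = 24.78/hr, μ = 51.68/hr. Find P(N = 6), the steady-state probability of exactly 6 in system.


ρ = 24.78/51.68 = 0.4795
P_n = (1−ρ)·ρ^n = (1 − 0.4795)·0.4795^6 = 0.5205·0.012153 = 0.006326

Final: 0.006326


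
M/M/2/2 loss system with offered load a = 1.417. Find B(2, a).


B(c,a) = (a^c/c!) / Σ_{k=0}^{c} a^k/k!
a^2/2! = 1.003945
Σ terms (k=0..2): 1.00000 + 1.41700 + 1.00394 = 3.420945
B = 1.003945/3.420945 = 0.293470

Final: 0.293470


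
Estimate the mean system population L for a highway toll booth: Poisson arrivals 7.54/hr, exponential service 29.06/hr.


ρ = λ/μ = 7.54/29.06 = 0.2595
L = ρ/(1−ρ) = 0.2595/(1 − 0.2595) = 0.2595/0.7405 = 0.3504

Final: 0.3504


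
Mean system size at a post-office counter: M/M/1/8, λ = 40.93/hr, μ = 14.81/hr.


ρ = 40.93/14.81 = 2.7637
L = ρ[1 − (K+1)ρ^K + Kρ^(K+1)] / [(1−ρ)(1−ρ^(K+1))]
Numerator: 2.7637·(1 − 9·3403.247146 + 8·9405.462909) = 123302.603231
Denominator: (-1.7637)·(-9404.462909) = 16586.399135
L = 123302.603231/16586.399135 = 7.4340

Final: 7.4340


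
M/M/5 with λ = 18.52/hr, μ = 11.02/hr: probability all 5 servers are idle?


a = λ/μ = 18.52/11.02 = 1.6806; ρ = a/c = 0.3361
Σ_{k=0}^{4} a^k/k! (terms k=0..4) = 1.00000 + 1.68058 + 1.41218 + 0.79109 + 0.33237 = 5.21622
Tail: a^5/(5!(1−ρ)) = 13.40593/(120·0.6639) = 0.16828
P₀ = 1/(5.21622 + 0.16828) = 1/5.38450 = 0.185718

Final: 0.185718


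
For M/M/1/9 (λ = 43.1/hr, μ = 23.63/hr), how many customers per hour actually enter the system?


ρ = 1.8240; P_K = (1−ρ)ρ^9/(1−ρ^10) = 0.452851
λ_eff = λ(1 − P_K) = 43.1·(1 − 0.452851) = 43.1·0.547149 = 23.5821 /hr

Final: 23.5821 /hr


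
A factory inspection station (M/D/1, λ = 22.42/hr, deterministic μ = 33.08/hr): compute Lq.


ρ = 22.42/33.08 = 0.6778
M/D/1: Lq = ρ²/(2(1−ρ)) = 0.4593/(2·0.3222) = 0.71272

Final: 0.71272


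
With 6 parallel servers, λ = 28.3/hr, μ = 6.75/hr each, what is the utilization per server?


ρ = λ/(cμ) = 28.3/(6·6.75) = 28.3/40.50 = 0.6988

Final: 0.6988


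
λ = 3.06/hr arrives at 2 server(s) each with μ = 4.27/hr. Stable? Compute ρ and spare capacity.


Total capacity cμ = 2·4.27 = 8.54/hr
ρ = λ/(cμ) = 3.06/8.54 = 0.3583
Stable ⇔ ρ < 1: YES
Spare capacity = cμ − λ = 8.54 − 3.06 = 5.48/hr

Final: ρ = 0.3583; stable; margin = 5.48/hr


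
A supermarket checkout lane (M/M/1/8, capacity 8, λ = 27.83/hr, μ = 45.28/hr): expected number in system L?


ρ = 27.83/45.28 = 0.6146
L = ρ[1 − (K+1)ρ^K + Kρ^(K+1)] / [(1−ρ)(1−ρ^(K+1))]
Numerator: 0.6146·(1 − 9·0.020364 + 8·0.012516) = 0.563517
Denominator: (0.3854)·(0.987484) = 0.380556
L = 0.563517/0.380556 = 1.4808

Final: 1.4808


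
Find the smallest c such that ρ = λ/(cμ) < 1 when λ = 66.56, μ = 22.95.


Stability requires cμ > λ ⇔ c > λ/μ.
λ/μ = 66.56/22.95 = 2.9002
Minimum integer c = ⌊2.9002⌋ + 1 = 3
Check: 3·22.95 = 68.85 > 66.56, while 2·22.95 = 45.90 ≤ 66.56

Final: 3 servers


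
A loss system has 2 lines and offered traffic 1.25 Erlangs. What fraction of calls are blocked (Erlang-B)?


B(c,a) = (a^c/c!) / Σ_{k=0}^{c} a^k/k!
a^2/2! = 0.781250
Σ terms (k=0..2): 1.00000 + 1.25000 + 0.78125 = 3.031250
B = 0.781250/3.031250 = 0.257732

Final: 0.257732


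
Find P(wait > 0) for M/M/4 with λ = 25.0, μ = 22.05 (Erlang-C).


a = λ/μ = 1.1338; ρ = a/4 = 0.2834
P₀ = 0.320974 (from M/M/c formula)
C(c,a) = [a^c/(c!(1−ρ))]·P₀ = [1.65244/(24·0.7166)]·0.320974
= 0.09609·0.320974 = 0.030842

Final: 0.030842


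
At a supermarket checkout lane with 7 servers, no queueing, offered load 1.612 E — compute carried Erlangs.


B(7,1.612) = 0.001120 (Erlang-B)
Carried load = a(1 − B) = 1.612·(1 − 0.001120) = 1.612·0.998880 = 1.6102 E

Final: 1.6102 Erlangs


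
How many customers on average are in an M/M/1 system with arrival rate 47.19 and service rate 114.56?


ρ = λ/μ = 47.19/114.56 = 0.4119
L = ρ/(1−ρ) = 0.4119/(1 − 0.4119) = 0.4119/0.5881 = 0.7005

Final: 0.7005


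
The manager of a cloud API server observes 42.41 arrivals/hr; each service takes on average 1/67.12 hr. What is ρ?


ρ = λ/μ = 42.41/67.12 = 0.6319

Final: 0.6319


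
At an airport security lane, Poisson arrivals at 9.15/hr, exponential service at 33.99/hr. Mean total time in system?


W = 1/(μ−λ) = 1/(33.99 − 9.15) = 1/24.84 = 0.04026 hr

Final: 0.04026 hr


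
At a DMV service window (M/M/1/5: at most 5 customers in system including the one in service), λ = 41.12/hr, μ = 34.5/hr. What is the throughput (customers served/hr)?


ρ = 1.1919; P_K = (1−ρ)ρ^5/(1−ρ^6) = 0.247230
λ_eff = λ(1 − P_K) = 41.12·(1 − 0.247230) = 41.12·0.752770 = 30.9539 /hr

Final: 30.9539 /hr


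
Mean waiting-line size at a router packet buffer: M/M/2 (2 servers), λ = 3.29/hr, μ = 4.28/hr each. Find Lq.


a = λ/μ = 0.7687; ρ = a/2 = 0.3843
P₀ = 0.444726
Lq = P₀·a^c·ρ / (c!·(1−ρ)²) = 0.444726·0.59089·0.3843/(2·0.37903)
= 0.13323

Final: 0.13323


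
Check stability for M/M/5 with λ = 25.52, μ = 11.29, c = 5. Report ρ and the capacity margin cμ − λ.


Total capacity cμ = 5·11.29 = 56.45/hr
ρ = λ/(cμ) = 25.52/56.45 = 0.4521
Stable ⇔ ρ < 1: YES
Spare capacity = cμ − λ = 56.45 − 25.52 = 30.93/hr

Final: ρ = 0.4521; stable; margin = 30.93/hr


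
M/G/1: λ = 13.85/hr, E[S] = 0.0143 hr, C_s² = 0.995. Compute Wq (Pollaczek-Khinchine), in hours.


ρ = λ·E[S] = 13.85·0.0143 = 0.1981
E[S²] = E[S]²(1+C_s²) = 0.0143²·(1+0.995) = 0.0004080
Wq = λ·E[S²]/(2(1−ρ)) = 13.85·0.0004080/(2·0.8019) = 0.003523 hr

Final: 0.003523 hr


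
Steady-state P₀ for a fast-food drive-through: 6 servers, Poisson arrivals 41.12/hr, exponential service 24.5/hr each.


a = λ/μ = 41.12/24.5 = 1.6784; ρ = a/c = 0.2797
Σ_{k=0}^{5} a^k/k! (terms k=0..5) = 1.00000 + 1.67837 + 1.40846 + 0.78797 + 0.33063 + 0.11098 = 5.31640
Tail: a^6/(6!(1−ρ)) = 22.35230/(720·0.7203) = 0.04310
P₀ = 1/(5.31640 + 0.04310) = 1/5.35951 = 0.186584

Final: 0.186584


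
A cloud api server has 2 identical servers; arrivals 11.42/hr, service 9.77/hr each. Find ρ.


ρ = λ/(cμ) = 11.42/(2·9.77) = 11.42/19.54 = 0.5844

Final: 0.5844


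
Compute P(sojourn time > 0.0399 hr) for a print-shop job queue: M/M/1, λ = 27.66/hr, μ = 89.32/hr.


W ~ Exponential(μ−λ) for M/M/1.
μ − λ = 89.32 − 27.66 = 61.6600
P(W > t) = e^{−(μ−λ)t} = e^{−2.4602} = 0.085415

Final: 0.085415


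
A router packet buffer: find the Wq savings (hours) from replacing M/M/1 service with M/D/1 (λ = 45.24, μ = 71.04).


ρ = 45.24/71.04 = 0.6368
Wq(M/M/1) = ρ/(μ−λ) = 0.6368/25.80 = 0.02468 hr
Wq(M/D/1) = ρ/(2(μ−λ)) = 0.01234 hr
Savings = 0.02468 − 0.01234 = 0.01234 hr

Final: 0.01234 hr


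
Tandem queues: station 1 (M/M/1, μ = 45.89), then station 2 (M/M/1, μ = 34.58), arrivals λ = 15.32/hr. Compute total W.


Each node sees arrival rate λ = 15.32/hr (tandem ⇒ throughput preserved).
W₁ = 1/(μ₁−λ) = 1/(45.89−15.32) = 0.03271 hr
W₂ = 1/(μ₂−λ) = 1/(34.58−15.32) = 0.05192 hr
W_total = W₁ + W₂ = 0.03271 + 0.05192 = 0.08463 hr

Final: 0.08463 hr


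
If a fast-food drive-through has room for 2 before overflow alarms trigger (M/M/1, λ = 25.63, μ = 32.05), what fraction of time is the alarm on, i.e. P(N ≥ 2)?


ρ = 25.63/32.05 = 0.7997
P(N ≥ n) = ρ^n = 0.7997^2 = 0.639501

Final: 0.639501


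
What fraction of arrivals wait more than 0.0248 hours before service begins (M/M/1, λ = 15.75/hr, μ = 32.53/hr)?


ρ = 15.75/32.53 = 0.4842
P(Wq > t) = ρ·e^{−(μ−λ)t} = 0.4842·e^{−0.4161}
= 0.4842·0.659585 = 0.319350

Final: 0.319350


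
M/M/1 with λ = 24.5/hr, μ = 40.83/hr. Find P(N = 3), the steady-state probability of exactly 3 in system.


ρ = 24.5/40.83 = 0.6000
P_n = (1−ρ)·ρ^n = (1 − 0.6000)·0.6000^3 = 0.4000·0.216053 = 0.086411

Final: 0.086411


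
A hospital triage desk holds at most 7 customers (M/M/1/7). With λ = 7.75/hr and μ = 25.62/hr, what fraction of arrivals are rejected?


ρ = λ/μ = 7.75/25.62 = 0.3025
P_K = (1−ρ)ρ^K/(1−ρ^(K+1)) = (0.6975·0.0002318)/(1 − 0.00007011)
= 0.0001617/0.999930 = 0.0001617

Final: 0.0001617


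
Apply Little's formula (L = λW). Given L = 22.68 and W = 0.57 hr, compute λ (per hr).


λ = L/W = 22.68/0.57 = 39.7895 /hr

Final: 39.7895 /hr


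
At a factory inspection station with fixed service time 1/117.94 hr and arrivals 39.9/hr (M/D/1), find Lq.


ρ = 39.9/117.94 = 0.3383
M/D/1: Lq = ρ²/(2(1−ρ)) = 0.1145/(2·0.6617) = 0.08648

Final: 0.08648


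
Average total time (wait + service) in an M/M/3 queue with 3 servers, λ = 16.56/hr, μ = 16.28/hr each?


a = 1.0172; ρ = 0.3391; P₀ = 0.357149
Lq = P₀·a^c·ρ/(c!(1−ρ)²) = 0.04863
Wq = Lq/λ = 0.04863/16.56 = 0.002936 hr
W = Wq + 1/μ = 0.002936 + 0.06143 = 0.06436 hr

Final: 0.06436 hr


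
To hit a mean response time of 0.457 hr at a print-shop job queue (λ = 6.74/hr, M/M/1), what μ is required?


W = 1/(μ−λ) ⇒ μ − λ = 1/W = 1/0.457 = 2.1882
μ = λ + 1/W = 6.74 + 2.1882 = 8.9282 per hr

Final: 8.9282 /hr


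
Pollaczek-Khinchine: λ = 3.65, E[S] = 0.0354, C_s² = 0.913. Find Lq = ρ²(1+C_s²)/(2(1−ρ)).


ρ = λ·E[S] = 3.65·0.0354 = 0.1292
Lq = ρ²(1+C_s²)/(2(1−ρ)) = 0.01670·(1+0.913)/(2·0.8708)
= 0.01670·1.9130/1.7416 = 0.01834

Final: 0.01834


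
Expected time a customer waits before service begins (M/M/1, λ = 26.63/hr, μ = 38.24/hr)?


ρ = 26.63/38.24 = 0.6964
Wq = ρ/(μ−λ) = 0.6964/(38.24 − 26.63) = 0.6964/11.61 = 0.05998 hr

Final: 0.05998 hr


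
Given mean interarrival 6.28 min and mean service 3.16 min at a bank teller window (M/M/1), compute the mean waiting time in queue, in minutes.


λ = 60/6.28 = 9.5541 /hr
μ = 60/3.16 = 18.9873 /hr
ρ = λ/μ = 9.5541/18.9873 = 0.5032
Wq = ρ/(μ−λ) = 0.5032/(18.9873−9.5541) = 0.05334 hr
In minutes: 0.05334·60 = 3.201 min

Final: 3.201 min


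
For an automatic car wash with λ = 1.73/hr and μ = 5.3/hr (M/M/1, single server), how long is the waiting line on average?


ρ = 1.73/5.3 = 0.3264
Lq = ρ²/(1−ρ) = 0.1065/0.6736 = 0.1582

Final: 0.1582


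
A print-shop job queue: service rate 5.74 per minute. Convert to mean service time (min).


Mean service time = 1/μ = 1/5.74 minute = 0.17422 minute
In minutes: 0.17422 × 1 = 0.1742 min

Final: 0.1742 min


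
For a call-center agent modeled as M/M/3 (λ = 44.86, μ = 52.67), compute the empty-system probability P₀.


a = λ/μ = 44.86/52.67 = 0.8517; ρ = a/c = 0.2839
Σ_{k=0}^{2} a^k/k! (terms k=0..2) = 1.00000 + 0.85172 + 0.36271 = 2.21443
Tail: a^3/(3!(1−ρ)) = 0.61786/(6·0.7161) = 0.14380
P₀ = 1/(2.21443 + 0.14380) = 1/2.35823 = 0.424046

Final: 0.424046


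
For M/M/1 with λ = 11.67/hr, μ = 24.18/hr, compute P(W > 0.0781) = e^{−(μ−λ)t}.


W ~ Exponential(μ−λ) for M/M/1.
μ − λ = 24.18 − 11.67 = 12.5100
P(W > t) = e^{−(μ−λ)t} = e^{−0.9770} = 0.376427

Final: 0.376427


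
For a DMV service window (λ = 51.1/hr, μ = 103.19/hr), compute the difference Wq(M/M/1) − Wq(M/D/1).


ρ = 51.1/103.19 = 0.4952
Wq(M/M/1) = ρ/(μ−λ) = 0.4952/52.09 = 0.009507 hr
Wq(M/D/1) = ρ/(2(μ−λ)) = 0.004753 hr
Savings = 0.009507 − 0.004753 = 0.004753 hr

Final: 0.004753 hr


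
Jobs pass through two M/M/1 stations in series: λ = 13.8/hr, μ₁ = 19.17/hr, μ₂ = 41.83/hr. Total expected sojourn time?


Each node sees arrival rate λ = 13.8/hr (tandem ⇒ throughput preserved).
W₁ = 1/(μ₁−λ) = 1/(19.17−13.8) = 0.18622 hr
W₂ = 1/(μ₂−λ) = 1/(41.83−13.8) = 0.03568 hr
W_total = W₁ + W₂ = 0.18622 + 0.03568 = 0.22190 hr

Final: 0.22190 hr


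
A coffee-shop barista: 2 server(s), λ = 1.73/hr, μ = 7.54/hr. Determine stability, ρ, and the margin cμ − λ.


Total capacity cμ = 2·7.54 = 15.08/hr
ρ = λ/(cμ) = 1.73/15.08 = 0.1147
Stable ⇔ ρ < 1: YES
Spare capacity = cμ − λ = 15.08 − 1.73 = 13.35/hr

Final: ρ = 0.1147; stable; margin = 13.35/hr


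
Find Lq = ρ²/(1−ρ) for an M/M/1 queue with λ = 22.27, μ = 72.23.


ρ = 22.27/72.23 = 0.3083
Lq = ρ²/(1−ρ) = 0.09506/0.6917 = 0.1374

Final: 0.1374


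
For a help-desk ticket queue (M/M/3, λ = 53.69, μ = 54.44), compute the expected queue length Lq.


a = λ/μ = 0.9862; ρ = a/3 = 0.3287
P₀ = 0.368907
Lq = P₀·a^c·ρ / (c!·(1−ρ)²) = 0.368907·0.95924·0.3287/(6·0.45059)
= 0.04303

Final: 0.04303


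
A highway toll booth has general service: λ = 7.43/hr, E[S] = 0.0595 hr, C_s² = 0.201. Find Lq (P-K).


ρ = λ·E[S] = 7.43·0.0595 = 0.4421
Lq = ρ²(1+C_s²)/(2(1−ρ)) = 0.1954·(1+0.201)/(2·0.5579)
= 0.1954·1.2010/1.1158 = 0.21036

Final: 0.21036


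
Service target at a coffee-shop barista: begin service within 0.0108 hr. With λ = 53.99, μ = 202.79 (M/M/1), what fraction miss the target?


ρ = 53.99/202.79 = 0.2662
P(Wq > t) = ρ·e^{−(μ−λ)t} = 0.2662·e^{−1.6070}
= 0.2662·0.200480 = 0.053375

Final: 0.053375


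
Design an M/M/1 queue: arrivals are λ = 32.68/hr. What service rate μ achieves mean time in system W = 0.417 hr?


W = 1/(μ−λ) ⇒ μ − λ = 1/W = 1/0.417 = 2.3981
μ = λ + 1/W = 32.68 + 2.3981 = 35.0781 per hr

Final: 35.0781 /hr


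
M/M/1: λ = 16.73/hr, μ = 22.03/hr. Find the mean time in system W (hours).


W = 1/(μ−λ) = 1/(22.03 − 16.73) = 1/5.30 = 0.1887 hr

Final: 0.1887 hr


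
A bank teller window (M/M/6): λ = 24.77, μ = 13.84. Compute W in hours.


a = 1.7897; ρ = 0.2983; P₀ = 0.166878
Lq = P₀·a^c·ρ/(c!(1−ρ)²) = 0.004615
Wq = Lq/λ = 0.004615/24.77 = 0.0001863 hr
W = Wq + 1/μ = 0.0001863 + 0.07225 = 0.07244 hr

Final: 0.07244 hr


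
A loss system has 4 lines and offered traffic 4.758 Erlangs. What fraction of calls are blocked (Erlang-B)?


B(c,a) = (a^c/c!) / Σ_{k=0}^{c} a^k/k!
a^4/4! = 21.354357
Σ terms (k=0..4): 1.00000 + 4.75800 + 11.31928 + 17.95238 + 21.35436 = 56.384021
B = 21.354357/56.384021 = 0.378731

Final: 0.378731


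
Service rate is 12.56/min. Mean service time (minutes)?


Mean service time = 1/μ = 1/12.56 minute = 0.07962 minute
In minutes: 0.07962 × 1 = 0.07962 min

Final: 0.07962 min


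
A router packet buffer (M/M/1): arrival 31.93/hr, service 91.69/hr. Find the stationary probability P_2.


ρ = 31.93/91.69 = 0.3482
P_n = (1−ρ)·ρ^n = (1 − 0.3482)·0.3482^2 = 0.6518·0.121270 = 0.079039

Final: 0.079039


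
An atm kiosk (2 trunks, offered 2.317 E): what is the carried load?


B(2,2.317) = 0.447281 (Erlang-B)
Carried load = a(1 − B) = 2.317·(1 − 0.447281) = 2.317·0.552719 = 1.2806 E

Final: 1.2806 Erlangs


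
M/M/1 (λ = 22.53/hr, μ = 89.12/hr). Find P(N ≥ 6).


ρ = 22.53/89.12 = 0.2528
P(N ≥ n) = ρ^n = 0.2528^6 = 0.0002610

Final: 0.0002610


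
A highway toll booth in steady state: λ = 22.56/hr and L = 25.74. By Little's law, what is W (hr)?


W = L/λ = 25.74/22.56 = 1.1410 hr

Final: 1.1410 hr


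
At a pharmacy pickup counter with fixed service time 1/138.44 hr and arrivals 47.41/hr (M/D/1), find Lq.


ρ = 47.41/138.44 = 0.3425
M/D/1: Lq = ρ²/(2(1−ρ)) = 0.1173/(2·0.6575) = 0.08918

Final: 0.08918


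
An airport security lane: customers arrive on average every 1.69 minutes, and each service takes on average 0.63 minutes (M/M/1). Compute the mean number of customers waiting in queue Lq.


λ = 60/1.69 = 35.5030 /hr
μ = 60/0.63 = 95.2381 /hr
ρ = λ/μ = 35.5030/95.2381 = 0.3728
Lq = ρ²/(1−ρ) = 0.1390/0.6272 = 0.2216

Final: 0.2216


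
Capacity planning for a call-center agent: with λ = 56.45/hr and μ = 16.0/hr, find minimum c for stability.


Stability requires cμ > λ ⇔ c > λ/μ.
λ/μ = 56.45/16.0 = 3.5281
Minimum integer c = ⌊3.5281⌋ + 1 = 4
Check: 4·16.0 = 64.00 > 56.45, while 3·16.0 = 48.00 ≤ 56.45

Final: 4 servers


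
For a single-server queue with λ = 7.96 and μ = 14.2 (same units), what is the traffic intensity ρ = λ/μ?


ρ = λ/μ = 7.96/14.2 = 0.5606

Final: 0.5606


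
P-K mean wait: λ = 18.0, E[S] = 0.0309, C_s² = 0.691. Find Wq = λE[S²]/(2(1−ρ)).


ρ = λ·E[S] = 18.0·0.0309 = 0.5562
E[S²] = E[S]²(1+C_s²) = 0.0309²·(1+0.691) = 0.001615
Wq = λ·E[S²]/(2(1−ρ)) = 18.0·0.001615/(2·0.4438) = 0.03274 hr

Final: 0.03274 hr


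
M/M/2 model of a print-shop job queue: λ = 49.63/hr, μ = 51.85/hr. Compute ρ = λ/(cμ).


ρ = λ/(cμ) = 49.63/(2·51.85) = 49.63/103.70 = 0.4786

Final: 0.4786


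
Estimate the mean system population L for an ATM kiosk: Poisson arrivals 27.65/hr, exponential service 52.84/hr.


ρ = λ/μ = 27.65/52.84 = 0.5233
L = ρ/(1−ρ) = 0.5233/(1 − 0.5233) = 0.5233/0.4767 = 1.0977

Final: 1.0977


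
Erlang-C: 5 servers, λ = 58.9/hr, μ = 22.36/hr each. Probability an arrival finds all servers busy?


a = λ/μ = 2.6342; ρ = a/5 = 0.5268
P₀ = 0.069494 (from M/M/c formula)
C(c,a) = [a^c/(c!(1−ρ))]·P₀ = [126.82868/(120·0.4732)]·0.069494
= 2.23369·0.069494 = 0.155227

Final: 0.155227


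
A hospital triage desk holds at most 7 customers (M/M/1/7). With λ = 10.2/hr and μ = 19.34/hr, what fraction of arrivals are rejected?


ρ = λ/μ = 10.2/19.34 = 0.5274
P_K = (1−ρ)ρ^K/(1−ρ^(K+1)) = (0.4726·0.011350)/(1 − 0.005986)
= 0.005364/0.994014 = 0.005396

Final: 0.005396


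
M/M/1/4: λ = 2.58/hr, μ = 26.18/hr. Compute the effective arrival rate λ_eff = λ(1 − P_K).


ρ = 0.09855; P_K = (1−ρ)ρ^4/(1−ρ^5) = 0.00008503
λ_eff = λ(1 − P_K) = 2.58·(1 − 0.00008503) = 2.58·0.999915 = 2.5798 /hr

Final: 2.5798 /hr


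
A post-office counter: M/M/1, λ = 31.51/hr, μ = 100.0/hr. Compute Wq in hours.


ρ = 31.51/100.0 = 0.3151
Wq = ρ/(μ−λ) = 0.3151/(100.0 − 31.51) = 0.3151/68.49 = 0.004601 hr

Final: 0.004601 hr


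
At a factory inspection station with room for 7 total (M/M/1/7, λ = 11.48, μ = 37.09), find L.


ρ = 11.48/37.09 = 0.3095
L = ρ[1 − (K+1)ρ^K + Kρ^(K+1)] / [(1−ρ)(1−ρ^(K+1))]
Numerator: 0.3095·(1 − 8·0.0002721 + 7·0.00008423) = 0.309026
Denominator: (0.6905)·(0.999916) = 0.690424
L = 0.309026/0.690424 = 0.4476

Final: 0.4476


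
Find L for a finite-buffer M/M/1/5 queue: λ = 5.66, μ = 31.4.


ρ = 5.66/31.4 = 0.1803
L = ρ[1 − (K+1)ρ^K + Kρ^(K+1)] / [(1−ρ)(1−ρ^(K+1))]
Numerator: 0.1803·(1 − 6·0.0001903 + 5·0.00003430) = 0.180080
Denominator: (0.8197)·(0.999966) = 0.819717
L = 0.180080/0.819717 = 0.2197

Final: 0.2197


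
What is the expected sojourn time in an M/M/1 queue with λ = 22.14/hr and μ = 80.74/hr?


W = 1/(μ−λ) = 1/(80.74 − 22.14) = 1/58.60 = 0.01706 hr

Final: 0.01706 hr


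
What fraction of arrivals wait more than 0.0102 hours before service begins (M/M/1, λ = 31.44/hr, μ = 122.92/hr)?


ρ = 31.44/122.92 = 0.2558
P(Wq > t) = ρ·e^{−(μ−λ)t} = 0.2558·e^{−0.9331}
= 0.2558·0.393334 = 0.100605

Final: 0.100605


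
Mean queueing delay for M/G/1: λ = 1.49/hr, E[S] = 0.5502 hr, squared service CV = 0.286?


ρ = λ·E[S] = 1.49·0.5502 = 0.8198
E[S²] = E[S]²(1+C_s²) = 0.5502²·(1+0.286) = 0.389298
Wq = λ·E[S²]/(2(1−ρ)) = 1.49·0.389298/(2·0.1802) = 1.60945 hr

Final: 1.60945 hr


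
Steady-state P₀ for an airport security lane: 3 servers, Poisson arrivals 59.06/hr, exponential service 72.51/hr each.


a = λ/μ = 59.06/72.51 = 0.8145; ρ = a/c = 0.2715
Σ_{k=0}^{2} a^k/k! (terms k=0..2) = 1.00000 + 0.81451 + 0.33171 = 2.14622
Tail: a^3/(3!(1−ρ)) = 0.54036/(6·0.7285) = 0.12363
P₀ = 1/(2.14622 + 0.12363) = 1/2.26985 = 0.440559

Final: 0.440559


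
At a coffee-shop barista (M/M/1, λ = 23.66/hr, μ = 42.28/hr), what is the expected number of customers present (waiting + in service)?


ρ = λ/μ = 23.66/42.28 = 0.5596
L = ρ/(1−ρ) = 0.5596/(1 − 0.5596) = 0.5596/0.4404 = 1.2707

Final: 1.2707


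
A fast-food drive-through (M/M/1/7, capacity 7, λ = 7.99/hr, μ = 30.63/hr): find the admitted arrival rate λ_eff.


ρ = 0.2609; P_K = (1−ρ)ρ^7/(1−ρ^8) = 0.00006075
λ_eff = λ(1 − P_K) = 7.99·(1 − 0.00006075) = 7.99·0.999939 = 7.9895 /hr

Final: 7.9895 /hr


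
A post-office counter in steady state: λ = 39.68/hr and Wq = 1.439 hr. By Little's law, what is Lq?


Lq = λWq = 39.68·1.439 = 57.0995

Final: 57.0995


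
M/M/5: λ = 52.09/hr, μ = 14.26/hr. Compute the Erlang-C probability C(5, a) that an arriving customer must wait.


a = λ/μ = 3.6529; ρ = a/5 = 0.7306
P₀ = 0.021284 (from M/M/c formula)
C(c,a) = [a^c/(c!(1−ρ))]·P₀ = [650.39046/(120·0.2694)]·0.021284
= 20.11662·0.021284 = 0.428162

Final: 0.428162


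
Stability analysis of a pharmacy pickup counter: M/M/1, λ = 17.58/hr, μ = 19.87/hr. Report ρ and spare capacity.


Total capacity cμ = 1·19.87 = 19.87/hr
ρ = λ/(cμ) = 17.58/19.87 = 0.8848
Stable ⇔ ρ < 1: YES
Spare capacity = cμ − λ = 19.87 − 17.58 = 2.29/hr

Final: ρ = 0.8848; stable; margin = 2.29/hr


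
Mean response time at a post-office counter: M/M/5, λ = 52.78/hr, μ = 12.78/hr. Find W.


a = 4.1299; ρ = 0.8260; P₀ = 0.010521
Lq = P₀·a^c·ρ/(c!(1−ρ)²) = 2.87288
Wq = Lq/λ = 2.87288/52.78 = 0.05443 hr
W = Wq + 1/μ = 0.05443 + 0.07825 = 0.13268 hr

Final: 0.13268 hr


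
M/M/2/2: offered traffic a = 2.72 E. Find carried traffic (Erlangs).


B(2,2.72) = 0.498598 (Erlang-B)
Carried load = a(1 − B) = 2.72·(1 − 0.498598) = 2.72·0.501402 = 1.3638 E

Final: 1.3638 Erlangs


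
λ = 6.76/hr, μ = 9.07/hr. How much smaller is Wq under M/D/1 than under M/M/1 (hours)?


ρ = 6.76/9.07 = 0.7453
Wq(M/M/1) = ρ/(μ−λ) = 0.7453/2.31 = 0.32265 hr
Wq(M/D/1) = ρ/(2(μ−λ)) = 0.16132 hr
Savings = 0.32265 − 0.16132 = 0.16132 hr

Final: 0.16132 hr


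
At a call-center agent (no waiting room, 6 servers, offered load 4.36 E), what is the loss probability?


B(c,a) = (a^c/c!) / Σ_{k=0}^{c} a^k/k!
a^6/6! = 9.540836
Σ terms (k=0..6): 1.00000 + 4.36000 + 9.50480 + 13.81364 + 15.05687 + 13.12959 + 9.54084 = 66.405740
B = 9.540836/66.405740 = 0.143675

Final: 0.143675


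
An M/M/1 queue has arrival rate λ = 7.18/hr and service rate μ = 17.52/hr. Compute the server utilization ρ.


ρ = λ/μ = 7.18/17.52 = 0.4098

Final: 0.4098


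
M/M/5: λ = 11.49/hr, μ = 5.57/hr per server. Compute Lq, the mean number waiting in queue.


a = λ/μ = 2.0628; ρ = a/5 = 0.4126
P₀ = 0.125979
Lq = P₀·a^c·ρ / (c!·(1−ρ)²) = 0.125979·37.35289·0.4126/(120·0.34508)
= 0.04688

Final: 0.04688


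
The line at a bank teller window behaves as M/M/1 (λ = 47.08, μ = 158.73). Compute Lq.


ρ = 47.08/158.73 = 0.2966
Lq = ρ²/(1−ρ) = 0.08797/0.7034 = 0.1251

Final: 0.1251


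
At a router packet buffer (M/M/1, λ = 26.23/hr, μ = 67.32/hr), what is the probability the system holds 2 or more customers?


ρ = 26.23/67.32 = 0.3896
P(N ≥ n) = ρ^n = 0.3896^2 = 0.151813

Final: 0.151813


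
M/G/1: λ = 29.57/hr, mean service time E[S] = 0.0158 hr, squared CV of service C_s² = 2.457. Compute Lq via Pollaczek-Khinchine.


ρ = λ·E[S] = 29.57·0.0158 = 0.4672
Lq = ρ²(1+C_s²)/(2(1−ρ)) = 0.2183·(1+2.457)/(2·0.5328)
= 0.2183·3.4570/1.0656 = 0.70815

Final: 0.70815


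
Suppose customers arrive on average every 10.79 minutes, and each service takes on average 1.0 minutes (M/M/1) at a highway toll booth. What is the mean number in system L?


λ = 60/10.79 = 5.5607 /hr
μ = 60/1.0 = 60.0000 /hr
ρ = λ/μ = 5.5607/60.0000 = 0.09268
L = ρ/(1−ρ) = 0.09268/0.9073 = 0.1021

Final: 0.1021


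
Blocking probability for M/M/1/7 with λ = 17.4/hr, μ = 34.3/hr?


ρ = λ/μ = 17.4/34.3 = 0.5073
P_K = (1−ρ)ρ^K/(1−ρ^(K+1)) = (0.4927·0.008645)/(1 − 0.004386)
= 0.004260/0.995614 = 0.004278

Final: 0.004278


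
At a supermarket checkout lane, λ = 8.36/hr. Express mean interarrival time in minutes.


Mean interarrival time = 1/λ = 1/8.36 hour = 0.11962 hour
In minutes: 0.11962 × 60 = 7.1770 min

Final: 7.1770 min


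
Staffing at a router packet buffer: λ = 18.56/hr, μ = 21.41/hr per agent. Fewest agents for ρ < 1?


Stability requires cμ > λ ⇔ c > λ/μ.
λ/μ = 18.56/21.41 = 0.8669
Minimum integer c = ⌊0.8669⌋ + 1 = 1
Check: 1·21.41 = 21.41 > 18.56, while 0·21.41 = 0.00 ≤ 18.56

Final: 1 servers


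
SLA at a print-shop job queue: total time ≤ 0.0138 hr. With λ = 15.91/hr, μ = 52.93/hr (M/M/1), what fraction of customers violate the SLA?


W ~ Exponential(μ−λ) for M/M/1.
μ − λ = 52.93 − 15.91 = 37.0200
P(W > t) = e^{−(μ−λ)t} = e^{−0.5109} = 0.599970

Final: 0.599970


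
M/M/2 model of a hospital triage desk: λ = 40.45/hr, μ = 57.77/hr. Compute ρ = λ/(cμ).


ρ = λ/(cμ) = 40.45/(2·57.77) = 40.45/115.54 = 0.3501

Final: 0.3501


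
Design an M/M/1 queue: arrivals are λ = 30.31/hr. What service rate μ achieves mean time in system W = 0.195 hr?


W = 1/(μ−λ) ⇒ μ − λ = 1/W = 1/0.195 = 5.1282
μ = λ + 1/W = 30.31 + 5.1282 = 35.4382 per hr

Final: 35.4382 /hr


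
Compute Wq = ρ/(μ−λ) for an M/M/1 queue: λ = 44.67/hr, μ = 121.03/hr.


ρ = 44.67/121.03 = 0.3691
Wq = ρ/(μ−λ) = 0.3691/(121.03 − 44.67) = 0.3691/76.36 = 0.004833 hr

Final: 0.004833 hr


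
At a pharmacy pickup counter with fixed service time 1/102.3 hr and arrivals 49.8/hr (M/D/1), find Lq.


ρ = 49.8/102.3 = 0.4868
M/D/1: Lq = ρ²/(2(1−ρ)) = 0.2370/(2·0.5132) = 0.23088

Final: 0.23088


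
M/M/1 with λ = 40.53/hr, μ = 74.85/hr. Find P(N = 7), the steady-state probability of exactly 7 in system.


ρ = 40.53/74.85 = 0.5415
P_n = (1−ρ)·ρ^n = (1 − 0.5415)·0.5415^7 = 0.4585·0.013649 = 0.006258

Final: 0.006258


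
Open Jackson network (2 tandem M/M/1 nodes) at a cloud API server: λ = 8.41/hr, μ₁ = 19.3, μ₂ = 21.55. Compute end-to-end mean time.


Each node sees arrival rate λ = 8.41/hr (tandem ⇒ throughput preserved).
W₁ = 1/(μ₁−λ) = 1/(19.3−8.41) = 0.09183 hr
W₂ = 1/(μ₂−λ) = 1/(21.55−8.41) = 0.07610 hr
W_total = W₁ + W₂ = 0.09183 + 0.07610 = 0.16793 hr

Final: 0.16793 hr


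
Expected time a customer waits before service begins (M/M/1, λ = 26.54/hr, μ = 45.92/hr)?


ρ = 26.54/45.92 = 0.5780
Wq = ρ/(μ−λ) = 0.5780/(45.92 − 26.54) = 0.5780/19.38 = 0.02982 hr

Final: 0.02982 hr


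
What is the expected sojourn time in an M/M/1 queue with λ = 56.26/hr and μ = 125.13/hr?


W = 1/(μ−λ) = 1/(125.13 − 56.26) = 1/68.87 = 0.01452 hr

Final: 0.01452 hr


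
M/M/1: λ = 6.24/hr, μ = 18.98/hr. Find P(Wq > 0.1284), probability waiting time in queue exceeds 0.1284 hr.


ρ = 6.24/18.98 = 0.3288
P(Wq > t) = ρ·e^{−(μ−λ)t} = 0.3288·e^{−1.6358}
= 0.3288·0.194793 = 0.064042

Final: 0.064042


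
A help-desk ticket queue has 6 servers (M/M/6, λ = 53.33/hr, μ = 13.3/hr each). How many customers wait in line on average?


a = λ/μ = 4.0098; ρ = a/6 = 0.6683
P₀ = 0.016500
Lq = P₀·a^c·ρ / (c!·(1−ρ)²) = 0.016500·4156.42220·0.6683/(720·0.11003)
= 0.57854

Final: 0.57854


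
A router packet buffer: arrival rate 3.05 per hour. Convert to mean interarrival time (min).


Mean interarrival time = 1/λ = 1/3.05 hour = 0.32787 hour
In minutes: 0.32787 × 60 = 19.6721 min

Final: 19.6721 min


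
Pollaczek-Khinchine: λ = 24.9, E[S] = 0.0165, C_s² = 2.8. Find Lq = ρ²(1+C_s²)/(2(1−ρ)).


ρ = λ·E[S] = 24.9·0.0165 = 0.4108
Lq = ρ²(1+C_s²)/(2(1−ρ)) = 0.1688·(1+2.8)/(2·0.5892)
= 0.1688·3.8000/1.1783 = 0.54437

Final: 0.54437


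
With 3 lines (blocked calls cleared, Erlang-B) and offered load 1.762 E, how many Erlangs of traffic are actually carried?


B(3,1.762) = 0.174459 (Erlang-B)
Carried load = a(1 − B) = 1.762·(1 − 0.174459) = 1.762·0.825541 = 1.4546 E

Final: 1.4546 Erlangs


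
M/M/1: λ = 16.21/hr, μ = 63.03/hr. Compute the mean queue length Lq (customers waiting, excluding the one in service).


ρ = 16.21/63.03 = 0.2572
Lq = ρ²/(1−ρ) = 0.06614/0.7428 = 0.08904

Final: 0.08904
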